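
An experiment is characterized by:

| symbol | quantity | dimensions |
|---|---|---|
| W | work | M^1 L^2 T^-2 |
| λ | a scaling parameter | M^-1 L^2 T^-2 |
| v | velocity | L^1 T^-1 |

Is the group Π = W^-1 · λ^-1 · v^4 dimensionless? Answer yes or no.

Sum the exponent of each base dimension across the product:
  M: −[W]_M − [λ]_M + 4·[v]_M = −(1) − (-1) + 4·(0) = 0
  L: −[W]_L − [λ]_L + 4·[v]_L = −(2) − (2) + 4·(1) = 0
  T: −[W]_T − [λ]_T + 4·[v]_T = −(-2) − (-2) + 4·(-1) = 0
All base exponents vanish — dimensionless.

yes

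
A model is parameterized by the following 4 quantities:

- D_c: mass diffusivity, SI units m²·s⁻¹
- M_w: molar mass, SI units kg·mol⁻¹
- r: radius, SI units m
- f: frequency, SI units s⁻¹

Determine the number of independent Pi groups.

There are 4 variables and 4 base dimensions (M, L, T, N).
The dimension matrix has rank 3 (less than 4: the dimension vectors are linearly dependent).
Independent dimensionless groups: 4 − 3 = 1.

1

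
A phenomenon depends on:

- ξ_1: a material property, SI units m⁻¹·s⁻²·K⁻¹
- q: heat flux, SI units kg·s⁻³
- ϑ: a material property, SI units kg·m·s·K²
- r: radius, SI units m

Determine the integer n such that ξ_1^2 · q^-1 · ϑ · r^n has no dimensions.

1

Balance the L exponent: (1)·n from r, plus 2·(-1) − (0) + (1) = -1 from the rest, must sum to zero.
n − 1 = 0, so n = 1.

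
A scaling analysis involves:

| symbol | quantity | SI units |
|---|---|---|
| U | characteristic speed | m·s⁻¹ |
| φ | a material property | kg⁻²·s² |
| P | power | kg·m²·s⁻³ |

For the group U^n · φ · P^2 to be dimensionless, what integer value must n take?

-4

Balance the L exponent: (1)·n from U, plus (0) + 2·(2) = 4 from the rest, must sum to zero.
n + 4 = 0, so n = -4.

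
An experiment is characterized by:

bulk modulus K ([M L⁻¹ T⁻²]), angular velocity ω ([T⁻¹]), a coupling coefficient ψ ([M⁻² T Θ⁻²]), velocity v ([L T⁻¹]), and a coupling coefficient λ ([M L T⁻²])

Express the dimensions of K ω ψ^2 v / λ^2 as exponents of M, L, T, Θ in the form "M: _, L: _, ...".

M: -5, L: -2, T: 2, Θ: -4

Collect each base-dimension exponent across the product:
  M: (1) + (0) + 2·(-2) + (0) − 2·(1) = -5
  L: (-1) + (0) + 2·(0) + (1) − 2·(1) = -2
  T: (-2) + (-1) + 2·(1) + (-1) − 2·(-2) = 2
  Θ: (0) + (0) + 2·(-2) + (0) − 2·(0) = -4
So the dimensions are [M⁻⁵ L⁻² T² Θ⁻⁴].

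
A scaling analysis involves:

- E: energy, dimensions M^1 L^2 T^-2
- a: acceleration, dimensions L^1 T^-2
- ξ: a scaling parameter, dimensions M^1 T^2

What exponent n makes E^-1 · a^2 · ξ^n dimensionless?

Balance the M exponent: (1)·n from ξ, plus −(1) + 2·(0) = -1 from the rest, must sum to zero.
n − 1 = 0, so n = 1.

1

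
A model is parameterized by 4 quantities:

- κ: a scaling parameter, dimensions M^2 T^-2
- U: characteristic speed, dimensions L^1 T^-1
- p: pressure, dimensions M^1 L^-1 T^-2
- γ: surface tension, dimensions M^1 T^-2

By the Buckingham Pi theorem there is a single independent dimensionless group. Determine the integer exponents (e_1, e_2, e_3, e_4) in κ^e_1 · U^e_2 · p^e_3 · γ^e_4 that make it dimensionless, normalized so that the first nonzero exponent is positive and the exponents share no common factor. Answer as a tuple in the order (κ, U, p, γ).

M: e_1·(2) + e_2·(0) + e_3·(1) + e_4·(1) = 0
L: e_1·(0) + e_2·(1) + e_3·(-1) + e_4·(0) = 0
T: e_1·(-2) + e_2·(-1) + e_3·(-2) + e_4·(-2) = 0
Solving this homogeneous linear system for the smallest-integer solution (first nonzero entry positive) gives (1, 2, 2, -4).

(1, 2, 2, -4)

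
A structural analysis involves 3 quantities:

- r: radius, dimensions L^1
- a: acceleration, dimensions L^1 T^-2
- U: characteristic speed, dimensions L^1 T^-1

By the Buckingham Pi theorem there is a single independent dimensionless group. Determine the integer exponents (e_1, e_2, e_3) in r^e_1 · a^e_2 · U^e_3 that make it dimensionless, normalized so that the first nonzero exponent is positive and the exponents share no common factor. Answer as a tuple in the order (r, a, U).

(1, 1, -2)

L: e_1·(1) + e_2·(1) + e_3·(1) = 0
T: e_1·(0) + e_2·(-2) + e_3·(-1) = 0
Solving this homogeneous linear system for the smallest-integer solution (first nonzero entry positive) gives (1, 1, -2).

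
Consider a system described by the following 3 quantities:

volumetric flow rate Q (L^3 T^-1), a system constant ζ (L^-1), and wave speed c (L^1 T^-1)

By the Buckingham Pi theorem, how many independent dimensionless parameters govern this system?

1

There are 3 variables and 2 base dimensions (L, T).
The dimension matrix has rank 2.
Independent dimensionless groups: 3 − 2 = 1.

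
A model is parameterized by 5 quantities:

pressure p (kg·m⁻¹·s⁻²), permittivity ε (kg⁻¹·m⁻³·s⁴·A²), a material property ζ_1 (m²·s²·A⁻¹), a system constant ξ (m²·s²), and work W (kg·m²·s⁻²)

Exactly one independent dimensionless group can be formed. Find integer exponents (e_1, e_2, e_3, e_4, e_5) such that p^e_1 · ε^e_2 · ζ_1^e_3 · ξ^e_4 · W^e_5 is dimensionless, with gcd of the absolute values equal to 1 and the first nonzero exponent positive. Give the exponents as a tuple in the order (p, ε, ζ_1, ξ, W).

M: e_1·(1) + e_2·(-1) + e_3·(0) + e_4·(0) + e_5·(1) = 0
L: e_1·(-1) + e_2·(-3) + e_3·(2) + e_4·(2) + e_5·(2) = 0
T: e_1·(-2) + e_2·(4) + e_3·(2) + e_4·(2) + e_5·(-2) = 0
I: e_1·(0) + e_2·(2) + e_3·(-1) + e_4·(0) + e_5·(0) = 0
Solving this homogeneous linear system for the smallest-integer solution (first nonzero entry positive) gives (1, -1, -2, 3, -2).

(1, -1, -2, 3, -2)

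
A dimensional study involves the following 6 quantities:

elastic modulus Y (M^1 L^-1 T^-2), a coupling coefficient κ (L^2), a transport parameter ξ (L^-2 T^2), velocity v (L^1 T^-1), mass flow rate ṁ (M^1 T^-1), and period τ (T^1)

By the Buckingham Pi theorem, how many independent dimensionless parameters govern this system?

3

There are 6 variables and 3 base dimensions (M, L, T).
The dimension matrix has rank 3.
Independent dimensionless groups: 6 − 3 = 3.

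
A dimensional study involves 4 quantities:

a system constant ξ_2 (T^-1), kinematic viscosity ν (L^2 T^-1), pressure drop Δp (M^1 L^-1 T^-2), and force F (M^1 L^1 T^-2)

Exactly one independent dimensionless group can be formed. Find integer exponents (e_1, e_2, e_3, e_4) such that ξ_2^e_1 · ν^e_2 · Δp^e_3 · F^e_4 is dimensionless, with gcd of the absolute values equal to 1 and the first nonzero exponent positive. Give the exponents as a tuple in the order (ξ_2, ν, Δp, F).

(1, -1, -1, 1)

M: e_1·(0) + e_2·(0) + e_3·(1) + e_4·(1) = 0
L: e_1·(0) + e_2·(2) + e_3·(-1) + e_4·(1) = 0
T: e_1·(-1) + e_2·(-1) + e_3·(-2) + e_4·(-2) = 0
Solving this homogeneous linear system for the smallest-integer solution (first nonzero entry positive) gives (1, -1, -1, 1).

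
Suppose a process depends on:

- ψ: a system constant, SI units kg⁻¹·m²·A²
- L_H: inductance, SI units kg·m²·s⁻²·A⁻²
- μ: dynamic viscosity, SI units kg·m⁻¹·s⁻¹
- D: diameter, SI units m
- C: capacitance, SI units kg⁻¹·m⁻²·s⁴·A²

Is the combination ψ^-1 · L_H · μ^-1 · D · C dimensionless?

no

Sum the exponent of each base dimension across the product:
  M: −[ψ]_M + [L_H]_M − [μ]_M + [D]_M + [C]_M = −(-1) + (1) − (1) + (0) + (-1) = 0
  L: −[ψ]_L + [L_H]_L − [μ]_L + [D]_L + [C]_L = −(2) + (2) − (-1) + (1) + (-2) = 0
  T: −[ψ]_T + [L_H]_T − [μ]_T + [D]_T + [C]_T = −(0) + (-2) − (-1) + (0) + (4) = 3
  I: −[ψ]_I + [L_H]_I − [μ]_I + [D]_I + [C]_I = −(2) + (-2) − (0) + (0) + (2) = -2
Net dimensions [T³ I⁻²] ≠ [1] — not dimensionless.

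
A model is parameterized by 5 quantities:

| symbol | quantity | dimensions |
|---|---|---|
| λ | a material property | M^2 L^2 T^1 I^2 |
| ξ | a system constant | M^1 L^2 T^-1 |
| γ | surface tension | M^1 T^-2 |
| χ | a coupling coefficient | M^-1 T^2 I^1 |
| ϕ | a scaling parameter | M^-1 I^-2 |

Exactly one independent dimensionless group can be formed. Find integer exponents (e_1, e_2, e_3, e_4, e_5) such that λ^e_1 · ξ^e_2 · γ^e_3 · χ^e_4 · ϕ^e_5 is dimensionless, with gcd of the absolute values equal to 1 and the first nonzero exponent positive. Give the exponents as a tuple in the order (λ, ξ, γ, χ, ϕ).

M: e_1·(2) + e_2·(1) + e_3·(1) + e_4·(-1) + e_5·(-1) = 0
L: e_1·(2) + e_2·(2) + e_3·(0) + e_4·(0) + e_5·(0) = 0
T: e_1·(1) + e_2·(-1) + e_3·(-2) + e_4·(2) + e_5·(0) = 0
I: e_1·(2) + e_2·(0) + e_3·(0) + e_4·(1) + e_5·(-2) = 0
Solving this homogeneous linear system for the smallest-integer solution (first nonzero entry positive) gives (1, -1, 3, 2, 2).

(1, -1, 3, 2, 2)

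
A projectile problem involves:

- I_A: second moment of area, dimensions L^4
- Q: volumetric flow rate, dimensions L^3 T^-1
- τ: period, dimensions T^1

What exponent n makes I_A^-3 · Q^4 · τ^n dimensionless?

4

Balance the T exponent: (1)·n from τ, plus −3·(0) + 4·(-1) = -4 from the rest, must sum to zero.
n − 4 = 0, so n = 4.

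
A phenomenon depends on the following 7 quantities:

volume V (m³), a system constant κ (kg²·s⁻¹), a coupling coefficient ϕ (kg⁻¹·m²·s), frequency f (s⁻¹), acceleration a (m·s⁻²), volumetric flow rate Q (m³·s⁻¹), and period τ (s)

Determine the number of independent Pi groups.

4

There are 7 variables and 3 base dimensions (M, L, T).
The dimension matrix has rank 3.
Independent dimensionless groups: 7 − 3 = 4.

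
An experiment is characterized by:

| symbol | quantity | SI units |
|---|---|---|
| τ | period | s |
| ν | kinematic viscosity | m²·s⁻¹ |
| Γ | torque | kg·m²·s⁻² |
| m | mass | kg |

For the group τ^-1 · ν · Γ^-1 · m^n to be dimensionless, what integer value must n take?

1

Balance the M exponent: (1)·n from m, plus −(0) + (0) − (1) = -1 from the rest, must sum to zero.
n − 1 = 0, so n = 1.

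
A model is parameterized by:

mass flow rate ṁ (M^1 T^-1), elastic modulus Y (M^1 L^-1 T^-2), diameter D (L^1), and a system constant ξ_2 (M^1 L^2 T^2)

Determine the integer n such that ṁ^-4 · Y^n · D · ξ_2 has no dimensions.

Balance the M exponent: (1)·n from Y, plus −4·(1) + (0) + (1) = -3 from the rest, must sum to zero.
n − 3 = 0, so n = 3.

3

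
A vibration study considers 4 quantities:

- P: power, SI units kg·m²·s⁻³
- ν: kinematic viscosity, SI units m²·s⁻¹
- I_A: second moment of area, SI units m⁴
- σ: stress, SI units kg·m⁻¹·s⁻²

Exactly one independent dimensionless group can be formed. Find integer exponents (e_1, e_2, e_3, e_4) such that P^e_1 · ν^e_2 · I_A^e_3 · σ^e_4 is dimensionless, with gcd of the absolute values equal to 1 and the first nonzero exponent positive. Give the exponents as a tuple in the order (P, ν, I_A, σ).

(4, -4, -1, -4)

M: e_1·(1) + e_2·(0) + e_3·(0) + e_4·(1) = 0
L: e_1·(2) + e_2·(2) + e_3·(4) + e_4·(-1) = 0
T: e_1·(-3) + e_2·(-1) + e_3·(0) + e_4·(-2) = 0
Solving this homogeneous linear system for the smallest-integer solution (first nonzero entry positive) gives (4, -4, -1, -4).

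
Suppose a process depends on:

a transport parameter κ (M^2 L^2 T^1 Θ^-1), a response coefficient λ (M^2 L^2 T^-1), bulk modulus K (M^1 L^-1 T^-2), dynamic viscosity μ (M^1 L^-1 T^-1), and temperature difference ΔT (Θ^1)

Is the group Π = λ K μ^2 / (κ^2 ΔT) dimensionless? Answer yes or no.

no

Sum the exponent of each base dimension across the product:
  M: −2·[κ]_M + [λ]_M + [K]_M + 2·[μ]_M − [ΔT]_M = −2·(2) + (2) + (1) + 2·(1) − (0) = 1
  L: −2·[κ]_L + [λ]_L + [K]_L + 2·[μ]_L − [ΔT]_L = −2·(2) + (2) + (-1) + 2·(-1) − (0) = -5
  T: −2·[κ]_T + [λ]_T + [K]_T + 2·[μ]_T − [ΔT]_T = −2·(1) + (-1) + (-2) + 2·(-1) − (0) = -7
  Θ: −2·[κ]_Θ + [λ]_Θ + [K]_Θ + 2·[μ]_Θ − [ΔT]_Θ = −2·(-1) + (0) + (0) + 2·(0) − (1) = 1
Net dimensions [M L⁻⁵ T⁻⁷ Θ] ≠ [1] — not dimensionless.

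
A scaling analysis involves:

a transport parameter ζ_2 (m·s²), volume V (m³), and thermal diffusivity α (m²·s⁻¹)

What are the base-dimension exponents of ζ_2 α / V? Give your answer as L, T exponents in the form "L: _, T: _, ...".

Collect each base-dimension exponent across the product:
  L: (1) − (3) + (2) = 0
  T: (2) − (0) + (-1) = 1
So the dimensions are [T].

L: 0, T: 1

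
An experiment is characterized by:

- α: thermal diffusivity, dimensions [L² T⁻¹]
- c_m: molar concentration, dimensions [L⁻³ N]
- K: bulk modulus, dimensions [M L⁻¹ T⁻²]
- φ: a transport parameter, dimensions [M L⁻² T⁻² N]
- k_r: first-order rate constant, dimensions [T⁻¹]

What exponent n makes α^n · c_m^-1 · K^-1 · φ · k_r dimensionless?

-1

Balance the L exponent: (2)·n from α, plus −(-3) − (-1) + (-2) + (0) = 2 from the rest, must sum to zero.
2n + 2 = 0, so n = -1.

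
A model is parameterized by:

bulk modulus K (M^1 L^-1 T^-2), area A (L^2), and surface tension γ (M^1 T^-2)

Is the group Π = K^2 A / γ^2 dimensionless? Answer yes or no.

Sum the exponent of each base dimension across the product:
  M: 2·[K]_M + [A]_M − 2·[γ]_M = 2·(1) + (0) − 2·(1) = 0
  L: 2·[K]_L + [A]_L − 2·[γ]_L = 2·(-1) + (2) − 2·(0) = 0
  T: 2·[K]_T + [A]_T − 2·[γ]_T = 2·(-2) + (0) − 2·(-2) = 0
  Θ: 2·[K]_Θ + [A]_Θ − 2·[γ]_Θ = 2·(0) + (0) − 2·(0) = 0
All base exponents vanish — dimensionless.

yes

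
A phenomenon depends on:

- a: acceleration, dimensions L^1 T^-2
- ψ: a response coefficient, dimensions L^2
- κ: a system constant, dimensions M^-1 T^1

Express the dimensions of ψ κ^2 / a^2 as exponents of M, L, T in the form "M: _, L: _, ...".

Collect each base-dimension exponent across the product:
  M: −2·(0) + (0) + 2·(-1) = -2
  L: −2·(1) + (2) + 2·(0) = 0
  T: −2·(-2) + (0) + 2·(1) = 6
So the dimensions are [M⁻² T⁶].

M: -2, L: 0, T: 6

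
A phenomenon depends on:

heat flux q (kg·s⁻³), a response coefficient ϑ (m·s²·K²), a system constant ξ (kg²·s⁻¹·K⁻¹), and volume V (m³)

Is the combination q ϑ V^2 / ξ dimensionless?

Sum the exponent of each base dimension across the product:
  M: [q]_M + [ϑ]_M − [ξ]_M + 2·[V]_M = (1) + (0) − (2) + 2·(0) = -1
  L: [q]_L + [ϑ]_L − [ξ]_L + 2·[V]_L = (0) + (1) − (0) + 2·(3) = 7
  T: [q]_T + [ϑ]_T − [ξ]_T + 2·[V]_T = (-3) + (2) − (-1) + 2·(0) = 0
  Θ: [q]_Θ + [ϑ]_Θ − [ξ]_Θ + 2·[V]_Θ = (0) + (2) − (-1) + 2·(0) = 3
Net dimensions [M⁻¹ L⁷ Θ³] ≠ [1] — not dimensionless.

no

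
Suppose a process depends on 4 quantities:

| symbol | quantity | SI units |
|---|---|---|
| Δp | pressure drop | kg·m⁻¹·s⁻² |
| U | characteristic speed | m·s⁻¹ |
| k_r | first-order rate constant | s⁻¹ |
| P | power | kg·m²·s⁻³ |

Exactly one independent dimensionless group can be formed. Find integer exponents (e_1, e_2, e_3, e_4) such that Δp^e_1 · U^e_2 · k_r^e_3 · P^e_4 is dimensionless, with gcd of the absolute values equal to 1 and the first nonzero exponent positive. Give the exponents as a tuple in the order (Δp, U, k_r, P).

(1, 3, -2, -1)

M: e_1·(1) + e_2·(0) + e_3·(0) + e_4·(1) = 0
L: e_1·(-1) + e_2·(1) + e_3·(0) + e_4·(2) = 0
T: e_1·(-2) + e_2·(-1) + e_3·(-1) + e_4·(-3) = 0
Solving this homogeneous linear system for the smallest-integer solution (first nonzero entry positive) gives (1, 3, -2, -1).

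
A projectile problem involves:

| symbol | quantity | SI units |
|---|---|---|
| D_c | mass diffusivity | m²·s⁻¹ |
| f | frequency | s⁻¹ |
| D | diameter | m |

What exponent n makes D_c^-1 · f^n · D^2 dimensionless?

Balance the T exponent: (-1)·n from f, plus −(-1) + 2·(0) = 1 from the rest, must sum to zero.
−n + 1 = 0, so n = 1.

1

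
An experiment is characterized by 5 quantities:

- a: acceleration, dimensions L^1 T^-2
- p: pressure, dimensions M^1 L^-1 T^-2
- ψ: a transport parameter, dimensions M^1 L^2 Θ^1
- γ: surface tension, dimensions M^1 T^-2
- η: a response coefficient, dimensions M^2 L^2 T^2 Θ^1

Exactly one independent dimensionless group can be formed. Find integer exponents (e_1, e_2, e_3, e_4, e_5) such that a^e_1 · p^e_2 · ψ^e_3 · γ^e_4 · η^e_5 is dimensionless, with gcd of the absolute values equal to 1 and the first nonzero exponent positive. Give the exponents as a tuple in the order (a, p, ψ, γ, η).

M: e_1·(0) + e_2·(1) + e_3·(1) + e_4·(1) + e_5·(2) = 0
L: e_1·(1) + e_2·(-1) + e_3·(2) + e_4·(0) + e_5·(2) = 0
T: e_1·(-2) + e_2·(-2) + e_3·(0) + e_4·(-2) + e_5·(2) = 0
Θ: e_1·(0) + e_2·(0) + e_3·(1) + e_4·(0) + e_5·(1) = 0
Solving this homogeneous linear system for the smallest-integer solution (first nonzero entry positive) gives (2, 2, -1, -3, 1).

(2, 2, -1, -3, 1)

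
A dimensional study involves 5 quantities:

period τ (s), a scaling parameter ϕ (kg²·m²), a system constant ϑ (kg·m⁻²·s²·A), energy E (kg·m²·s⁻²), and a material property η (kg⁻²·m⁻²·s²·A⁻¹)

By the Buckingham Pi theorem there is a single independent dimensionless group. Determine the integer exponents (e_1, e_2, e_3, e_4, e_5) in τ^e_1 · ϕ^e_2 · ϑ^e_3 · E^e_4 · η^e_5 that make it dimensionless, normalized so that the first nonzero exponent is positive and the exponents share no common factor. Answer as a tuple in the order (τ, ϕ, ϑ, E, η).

(2, -1, 1, 3, 1)

M: e_1·(0) + e_2·(2) + e_3·(1) + e_4·(1) + e_5·(-2) = 0
L: e_1·(0) + e_2·(2) + e_3·(-2) + e_4·(2) + e_5·(-2) = 0
T: e_1·(1) + e_2·(0) + e_3·(2) + e_4·(-2) + e_5·(2) = 0
I: e_1·(0) + e_2·(0) + e_3·(1) + e_4·(0) + e_5·(-1) = 0
Solving this homogeneous linear system for the smallest-integer solution (first nonzero entry positive) gives (2, -1, 1, 3, 1).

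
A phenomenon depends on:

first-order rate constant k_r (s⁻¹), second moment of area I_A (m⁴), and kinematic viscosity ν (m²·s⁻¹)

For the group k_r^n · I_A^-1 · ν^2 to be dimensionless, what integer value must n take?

-2

Balance the T exponent: (-1)·n from k_r, plus −(0) + 2·(-1) = -2 from the rest, must sum to zero.
−n − 2 = 0, so n = -2.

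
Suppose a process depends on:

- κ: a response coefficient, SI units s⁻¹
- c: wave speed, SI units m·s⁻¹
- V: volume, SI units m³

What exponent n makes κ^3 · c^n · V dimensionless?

Balance the L exponent: (1)·n from c, plus 3·(0) + (3) = 3 from the rest, must sum to zero.
n + 3 = 0, so n = -3.

-3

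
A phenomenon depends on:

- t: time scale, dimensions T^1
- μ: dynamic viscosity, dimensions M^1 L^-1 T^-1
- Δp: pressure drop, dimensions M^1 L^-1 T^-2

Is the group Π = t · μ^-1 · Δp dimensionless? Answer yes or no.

yes

Sum the exponent of each base dimension across the product:
  M: [t]_M − [μ]_M + [Δp]_M = (0) − (1) + (1) = 0
  L: [t]_L − [μ]_L + [Δp]_L = (0) − (-1) + (-1) = 0
  T: [t]_T − [μ]_T + [Δp]_T = (1) − (-1) + (-2) = 0
All base exponents vanish — dimensionless.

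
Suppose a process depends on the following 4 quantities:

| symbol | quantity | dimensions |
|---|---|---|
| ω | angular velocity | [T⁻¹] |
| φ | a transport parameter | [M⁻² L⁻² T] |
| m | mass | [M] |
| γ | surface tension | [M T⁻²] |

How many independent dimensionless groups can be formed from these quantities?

There are 4 variables and 3 base dimensions (M, L, T).
The dimension matrix has rank 3.
Independent dimensionless groups: 4 − 3 = 1.

1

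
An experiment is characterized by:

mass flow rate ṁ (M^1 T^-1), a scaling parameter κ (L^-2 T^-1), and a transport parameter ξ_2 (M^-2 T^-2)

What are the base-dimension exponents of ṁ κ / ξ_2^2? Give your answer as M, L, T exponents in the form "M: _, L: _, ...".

M: 5, L: -2, T: 2

Collect each base-dimension exponent across the product:
  M: (1) + (0) − 2·(-2) = 5
  L: (0) + (-2) − 2·(0) = -2
  T: (-1) + (-1) − 2·(-2) = 2
So the dimensions are [M⁵ L⁻² T²].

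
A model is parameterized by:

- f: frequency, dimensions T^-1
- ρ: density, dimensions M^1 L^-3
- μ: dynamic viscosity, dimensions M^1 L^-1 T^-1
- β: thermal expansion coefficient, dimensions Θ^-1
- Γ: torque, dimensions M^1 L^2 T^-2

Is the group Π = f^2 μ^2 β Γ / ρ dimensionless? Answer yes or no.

no

Sum the exponent of each base dimension across the product:
  M: 2·[f]_M − [ρ]_M + 2·[μ]_M + [β]_M + [Γ]_M = 2·(0) − (1) + 2·(1) + (0) + (1) = 2
  L: 2·[f]_L − [ρ]_L + 2·[μ]_L + [β]_L + [Γ]_L = 2·(0) − (-3) + 2·(-1) + (0) + (2) = 3
  T: 2·[f]_T − [ρ]_T + 2·[μ]_T + [β]_T + [Γ]_T = 2·(-1) − (0) + 2·(-1) + (0) + (-2) = -6
  Θ: 2·[f]_Θ − [ρ]_Θ + 2·[μ]_Θ + [β]_Θ + [Γ]_Θ = 2·(0) − (0) + 2·(0) + (-1) + (0) = -1
Net dimensions [M² L³ T⁻⁶ Θ⁻¹] ≠ [1] — not dimensionless.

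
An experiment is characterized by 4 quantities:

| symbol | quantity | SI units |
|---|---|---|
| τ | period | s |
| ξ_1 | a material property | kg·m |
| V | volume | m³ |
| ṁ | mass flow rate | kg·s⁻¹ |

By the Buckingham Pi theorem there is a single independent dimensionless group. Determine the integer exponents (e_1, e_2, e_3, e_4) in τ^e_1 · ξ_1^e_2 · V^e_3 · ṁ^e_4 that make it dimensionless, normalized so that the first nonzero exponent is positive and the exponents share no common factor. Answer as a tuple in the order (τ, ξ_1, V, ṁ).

M: e_1·(0) + e_2·(1) + e_3·(0) + e_4·(1) = 0
L: e_1·(0) + e_2·(1) + e_3·(3) + e_4·(0) = 0
T: e_1·(1) + e_2·(0) + e_3·(0) + e_4·(-1) = 0
Solving this homogeneous linear system for the smallest-integer solution (first nonzero entry positive) gives (3, -3, 1, 3).

(3, -3, 1, 3)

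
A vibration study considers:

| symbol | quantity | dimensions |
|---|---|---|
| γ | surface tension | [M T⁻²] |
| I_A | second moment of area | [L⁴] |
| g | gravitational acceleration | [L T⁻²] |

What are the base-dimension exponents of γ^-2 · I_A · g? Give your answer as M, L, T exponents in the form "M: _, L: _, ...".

M: -2, L: 5, T: 2

Collect each base-dimension exponent across the product:
  M: −2·(1) + (0) + (0) = -2
  L: −2·(0) + (4) + (1) = 5
  T: −2·(-2) + (0) + (-2) = 2
So the dimensions are [M⁻² L⁵ T²].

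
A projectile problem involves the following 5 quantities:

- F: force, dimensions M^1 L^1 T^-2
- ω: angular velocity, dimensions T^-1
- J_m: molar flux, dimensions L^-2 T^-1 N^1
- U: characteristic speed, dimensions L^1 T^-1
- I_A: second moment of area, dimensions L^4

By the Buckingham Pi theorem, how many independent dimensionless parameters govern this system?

1

There are 5 variables and 4 base dimensions (M, L, T, N).
The dimension matrix has rank 4.
Independent dimensionless groups: 5 − 4 = 1.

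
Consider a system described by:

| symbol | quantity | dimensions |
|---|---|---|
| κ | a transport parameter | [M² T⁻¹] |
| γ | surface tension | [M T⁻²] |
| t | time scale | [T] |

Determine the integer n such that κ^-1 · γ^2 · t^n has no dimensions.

3

Balance the T exponent: (1)·n from t, plus −(-1) + 2·(-2) = -3 from the rest, must sum to zero.
n − 3 = 0, so n = 3.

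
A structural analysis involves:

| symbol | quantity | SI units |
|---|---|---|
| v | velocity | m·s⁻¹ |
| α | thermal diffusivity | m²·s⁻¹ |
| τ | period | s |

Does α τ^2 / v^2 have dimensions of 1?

no

Sum the exponent of each base dimension across the product:
  L: −2·[v]_L + [α]_L + 2·[τ]_L = −2·(1) + (2) + 2·(0) = 0
  T: −2·[v]_T + [α]_T + 2·[τ]_T = −2·(-1) + (-1) + 2·(1) = 3
Net dimensions [T³] ≠ [1] — not dimensionless.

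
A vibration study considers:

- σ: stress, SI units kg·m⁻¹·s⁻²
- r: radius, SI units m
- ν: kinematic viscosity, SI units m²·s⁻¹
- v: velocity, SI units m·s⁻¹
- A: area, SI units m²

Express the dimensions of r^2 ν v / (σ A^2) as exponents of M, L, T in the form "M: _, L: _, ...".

Collect each base-dimension exponent across the product:
  M: −(1) + 2·(0) + (0) + (0) − 2·(0) = -1
  L: −(-1) + 2·(1) + (2) + (1) − 2·(2) = 2
  T: −(-2) + 2·(0) + (-1) + (-1) − 2·(0) = 0
So the dimensions are [M⁻¹ L²].

M: -1, L: 2, T: 0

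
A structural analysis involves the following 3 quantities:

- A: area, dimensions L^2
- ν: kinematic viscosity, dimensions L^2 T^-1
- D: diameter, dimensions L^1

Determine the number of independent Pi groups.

There are 3 variables and 2 base dimensions (L, T).
The dimension matrix has rank 2.
Independent dimensionless groups: 3 − 2 = 1.

1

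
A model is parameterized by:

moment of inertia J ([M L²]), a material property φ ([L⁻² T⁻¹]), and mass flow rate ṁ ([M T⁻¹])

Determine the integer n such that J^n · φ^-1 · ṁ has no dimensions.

-1

Balance the M exponent: (1)·n from J, plus −(0) + (1) = 1 from the rest, must sum to zero.
n + 1 = 0, so n = -1.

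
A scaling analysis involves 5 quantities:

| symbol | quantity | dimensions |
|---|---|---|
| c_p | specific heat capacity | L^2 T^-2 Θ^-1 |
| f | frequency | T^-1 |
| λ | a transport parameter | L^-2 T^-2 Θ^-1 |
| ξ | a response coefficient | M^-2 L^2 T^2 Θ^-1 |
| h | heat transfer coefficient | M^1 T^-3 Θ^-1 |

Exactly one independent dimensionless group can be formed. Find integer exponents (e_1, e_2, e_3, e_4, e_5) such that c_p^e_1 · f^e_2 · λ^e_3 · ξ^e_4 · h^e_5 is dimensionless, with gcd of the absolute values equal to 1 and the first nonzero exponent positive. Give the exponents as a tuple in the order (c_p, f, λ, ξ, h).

M: e_1·(0) + e_2·(0) + e_3·(0) + e_4·(-2) + e_5·(1) = 0
L: e_1·(2) + e_2·(0) + e_3·(-2) + e_4·(2) + e_5·(0) = 0
T: e_1·(-2) + e_2·(-1) + e_3·(-2) + e_4·(2) + e_5·(-3) = 0
Θ: e_1·(-1) + e_2·(0) + e_3·(-1) + e_4·(-1) + e_5·(-1) = 0
Solving this homogeneous linear system for the smallest-integer solution (first nonzero entry positive) gives (2, -2, 1, -1, -2).

(2, -2, 1, -1, -2)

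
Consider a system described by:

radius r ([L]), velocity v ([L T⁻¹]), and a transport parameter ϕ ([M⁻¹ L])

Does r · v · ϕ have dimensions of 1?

no

Sum the exponent of each base dimension across the product:
  M: [r]_M + [v]_M + [ϕ]_M = (0) + (0) + (-1) = -1
  L: [r]_L + [v]_L + [ϕ]_L = (1) + (1) + (1) = 3
  T: [r]_T + [v]_T + [ϕ]_T = (0) + (-1) + (0) = -1
Net dimensions [M⁻¹ L³ T⁻¹] ≠ [1] — not dimensionless.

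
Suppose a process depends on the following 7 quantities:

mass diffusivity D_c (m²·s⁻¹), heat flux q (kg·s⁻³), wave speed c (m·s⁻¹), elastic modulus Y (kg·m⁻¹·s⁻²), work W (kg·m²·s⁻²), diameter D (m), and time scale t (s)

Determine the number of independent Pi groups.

4

There are 7 variables and 3 base dimensions (M, L, T).
The dimension matrix has rank 3.
Independent dimensionless groups: 7 − 3 = 4.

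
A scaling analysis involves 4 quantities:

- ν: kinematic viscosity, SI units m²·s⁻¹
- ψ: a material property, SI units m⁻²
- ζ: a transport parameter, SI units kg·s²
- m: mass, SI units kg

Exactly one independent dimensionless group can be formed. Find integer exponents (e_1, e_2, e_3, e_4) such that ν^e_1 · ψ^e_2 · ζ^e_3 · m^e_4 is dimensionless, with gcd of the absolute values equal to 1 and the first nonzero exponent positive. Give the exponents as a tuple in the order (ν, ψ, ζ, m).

M: e_1·(0) + e_2·(0) + e_3·(1) + e_4·(1) = 0
L: e_1·(2) + e_2·(-2) + e_3·(0) + e_4·(0) = 0
T: e_1·(-1) + e_2·(0) + e_3·(2) + e_4·(0) = 0
Solving this homogeneous linear system for the smallest-integer solution (first nonzero entry positive) gives (2, 2, 1, -1).

(2, 2, 1, -1)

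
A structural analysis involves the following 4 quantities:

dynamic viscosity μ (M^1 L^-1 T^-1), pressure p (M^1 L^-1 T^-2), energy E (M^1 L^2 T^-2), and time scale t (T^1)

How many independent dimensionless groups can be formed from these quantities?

1

There are 4 variables and 3 base dimensions (M, L, T).
The dimension matrix has rank 3.
Independent dimensionless groups: 4 − 3 = 1.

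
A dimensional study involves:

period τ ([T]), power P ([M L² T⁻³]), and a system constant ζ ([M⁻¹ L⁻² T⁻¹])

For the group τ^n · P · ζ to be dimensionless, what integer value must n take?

Balance the T exponent: (1)·n from τ, plus (-3) + (-1) = -4 from the rest, must sum to zero.
n − 4 = 0, so n = 4.

4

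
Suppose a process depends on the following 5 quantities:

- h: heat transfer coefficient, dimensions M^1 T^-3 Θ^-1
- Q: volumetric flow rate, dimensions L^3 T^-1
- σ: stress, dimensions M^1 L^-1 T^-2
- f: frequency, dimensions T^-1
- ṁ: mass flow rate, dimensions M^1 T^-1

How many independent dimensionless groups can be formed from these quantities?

There are 5 variables and 4 base dimensions (M, L, T, Θ).
The dimension matrix has rank 4.
Independent dimensionless groups: 5 − 4 = 1.

1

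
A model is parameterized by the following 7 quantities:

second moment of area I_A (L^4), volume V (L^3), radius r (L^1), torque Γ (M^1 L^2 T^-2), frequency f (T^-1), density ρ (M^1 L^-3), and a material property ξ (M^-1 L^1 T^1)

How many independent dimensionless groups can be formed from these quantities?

There are 7 variables and 3 base dimensions (M, L, T).
The dimension matrix has rank 3.
Independent dimensionless groups: 7 − 3 = 4.

4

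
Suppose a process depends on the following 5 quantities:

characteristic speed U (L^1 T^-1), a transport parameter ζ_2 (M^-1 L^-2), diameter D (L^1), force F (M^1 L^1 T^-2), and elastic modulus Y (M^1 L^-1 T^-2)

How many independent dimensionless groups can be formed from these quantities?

2

There are 5 variables and 3 base dimensions (M, L, T).
The dimension matrix has rank 3.
Independent dimensionless groups: 5 − 3 = 2.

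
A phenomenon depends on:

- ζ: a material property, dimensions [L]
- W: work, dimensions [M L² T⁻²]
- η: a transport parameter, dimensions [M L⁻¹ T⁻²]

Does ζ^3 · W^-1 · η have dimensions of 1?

yes

Sum the exponent of each base dimension across the product:
  M: 3·[ζ]_M − [W]_M + [η]_M = 3·(0) − (1) + (1) = 0
  L: 3·[ζ]_L − [W]_L + [η]_L = 3·(1) − (2) + (-1) = 0
  T: 3·[ζ]_T − [W]_T + [η]_T = 3·(0) − (-2) + (-2) = 0
All base exponents vanish — dimensionless.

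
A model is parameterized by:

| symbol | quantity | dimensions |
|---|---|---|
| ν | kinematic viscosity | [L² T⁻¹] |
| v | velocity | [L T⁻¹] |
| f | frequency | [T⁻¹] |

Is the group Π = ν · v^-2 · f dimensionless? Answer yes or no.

yes

Sum the exponent of each base dimension across the product:
  M: [ν]_M − 2·[v]_M + [f]_M = (0) − 2·(0) + (0) = 0
  L: [ν]_L − 2·[v]_L + [f]_L = (2) − 2·(1) + (0) = 0
  T: [ν]_T − 2·[v]_T + [f]_T = (-1) − 2·(-1) + (-1) = 0
All base exponents vanish — dimensionless.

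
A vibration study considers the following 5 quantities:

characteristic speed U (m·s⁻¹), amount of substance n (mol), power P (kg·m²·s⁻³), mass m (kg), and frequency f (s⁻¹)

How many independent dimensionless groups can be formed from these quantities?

There are 5 variables and 4 base dimensions (M, L, T, N).
The dimension matrix has rank 4.
Independent dimensionless groups: 5 − 4 = 1.

1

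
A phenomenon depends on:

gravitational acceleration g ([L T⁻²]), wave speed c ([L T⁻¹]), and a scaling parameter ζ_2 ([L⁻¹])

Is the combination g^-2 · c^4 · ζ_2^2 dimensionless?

yes

Sum the exponent of each base dimension across the product:
  M: −2·[g]_M + 4·[c]_M + 2·[ζ_2]_M = −2·(0) + 4·(0) + 2·(0) = 0
  L: −2·[g]_L + 4·[c]_L + 2·[ζ_2]_L = −2·(1) + 4·(1) + 2·(-1) = 0
  T: −2·[g]_T + 4·[c]_T + 2·[ζ_2]_T = −2·(-2) + 4·(-1) + 2·(0) = 0
All base exponents vanish — dimensionless.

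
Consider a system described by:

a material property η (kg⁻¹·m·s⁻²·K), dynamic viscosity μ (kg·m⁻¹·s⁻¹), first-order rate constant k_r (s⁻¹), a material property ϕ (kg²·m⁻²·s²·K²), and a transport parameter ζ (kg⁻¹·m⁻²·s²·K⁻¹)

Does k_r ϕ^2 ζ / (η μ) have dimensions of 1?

no

Sum the exponent of each base dimension across the product:
  M: −[η]_M − [μ]_M + [k_r]_M + 2·[ϕ]_M + [ζ]_M = −(-1) − (1) + (0) + 2·(2) + (-1) = 3
  L: −[η]_L − [μ]_L + [k_r]_L + 2·[ϕ]_L + [ζ]_L = −(1) − (-1) + (0) + 2·(-2) + (-2) = -6
  T: −[η]_T − [μ]_T + [k_r]_T + 2·[ϕ]_T + [ζ]_T = −(-2) − (-1) + (-1) + 2·(2) + (2) = 8
  Θ: −[η]_Θ − [μ]_Θ + [k_r]_Θ + 2·[ϕ]_Θ + [ζ]_Θ = −(1) − (0) + (0) + 2·(2) + (-1) = 2
Net dimensions [M³ L⁻⁶ T⁸ Θ²] ≠ [1] — not dimensionless.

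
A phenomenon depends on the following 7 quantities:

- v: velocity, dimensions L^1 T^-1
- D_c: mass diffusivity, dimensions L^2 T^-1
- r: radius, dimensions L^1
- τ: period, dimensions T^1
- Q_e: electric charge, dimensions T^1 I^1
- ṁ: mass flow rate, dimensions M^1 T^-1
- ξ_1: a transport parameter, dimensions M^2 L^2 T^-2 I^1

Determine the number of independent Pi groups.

There are 7 variables and 4 base dimensions (M, L, T, I).
The dimension matrix has rank 4.
Independent dimensionless groups: 7 − 4 = 3.

3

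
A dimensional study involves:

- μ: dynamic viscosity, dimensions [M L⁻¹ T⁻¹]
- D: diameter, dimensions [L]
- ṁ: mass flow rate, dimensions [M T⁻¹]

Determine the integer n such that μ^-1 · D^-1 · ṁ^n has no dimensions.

1

Balance the M exponent: (1)·n from ṁ, plus −(1) − (0) = -1 from the rest, must sum to zero.
n − 1 = 0, so n = 1.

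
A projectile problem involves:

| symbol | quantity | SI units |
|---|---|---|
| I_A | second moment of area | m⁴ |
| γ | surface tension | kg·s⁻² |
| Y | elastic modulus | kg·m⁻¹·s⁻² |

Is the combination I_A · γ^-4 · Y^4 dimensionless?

Sum the exponent of each base dimension across the product:
  M: [I_A]_M − 4·[γ]_M + 4·[Y]_M = (0) − 4·(1) + 4·(1) = 0
  L: [I_A]_L − 4·[γ]_L + 4·[Y]_L = (4) − 4·(0) + 4·(-1) = 0
  T: [I_A]_T − 4·[γ]_T + 4·[Y]_T = (0) − 4·(-2) + 4·(-2) = 0
All base exponents vanish — dimensionless.

yes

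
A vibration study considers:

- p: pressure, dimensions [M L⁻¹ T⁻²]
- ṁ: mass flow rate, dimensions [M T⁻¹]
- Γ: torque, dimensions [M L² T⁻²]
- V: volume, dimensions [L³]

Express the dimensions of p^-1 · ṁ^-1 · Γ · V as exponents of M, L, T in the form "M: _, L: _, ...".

M: -1, L: 6, T: 1

Collect each base-dimension exponent across the product:
  M: −(1) − (1) + (1) + (0) = -1
  L: −(-1) − (0) + (2) + (3) = 6
  T: −(-2) − (-1) + (-2) + (0) = 1
So the dimensions are [M⁻¹ L⁶ T].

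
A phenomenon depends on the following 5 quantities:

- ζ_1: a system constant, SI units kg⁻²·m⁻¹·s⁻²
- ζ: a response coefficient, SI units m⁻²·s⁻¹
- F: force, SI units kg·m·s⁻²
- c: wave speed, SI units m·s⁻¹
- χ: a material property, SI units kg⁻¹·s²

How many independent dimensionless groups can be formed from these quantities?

2

There are 5 variables and 3 base dimensions (M, L, T).
The dimension matrix has rank 3.
Independent dimensionless groups: 5 − 3 = 2.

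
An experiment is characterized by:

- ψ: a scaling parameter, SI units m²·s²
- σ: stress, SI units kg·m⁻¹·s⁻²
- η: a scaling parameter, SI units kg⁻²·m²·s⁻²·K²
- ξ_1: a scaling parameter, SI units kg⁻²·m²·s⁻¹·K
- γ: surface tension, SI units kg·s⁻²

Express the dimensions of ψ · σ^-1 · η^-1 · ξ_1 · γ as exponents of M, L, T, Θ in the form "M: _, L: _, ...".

M: 0, L: 3, T: 3, Θ: -1

Collect each base-dimension exponent across the product:
  M: (0) − (1) − (-2) + (-2) + (1) = 0
  L: (2) − (-1) − (2) + (2) + (0) = 3
  T: (2) − (-2) − (-2) + (-1) + (-2) = 3
  Θ: (0) − (0) − (2) + (1) + (0) = -1
So the dimensions are [L³ T³ Θ⁻¹].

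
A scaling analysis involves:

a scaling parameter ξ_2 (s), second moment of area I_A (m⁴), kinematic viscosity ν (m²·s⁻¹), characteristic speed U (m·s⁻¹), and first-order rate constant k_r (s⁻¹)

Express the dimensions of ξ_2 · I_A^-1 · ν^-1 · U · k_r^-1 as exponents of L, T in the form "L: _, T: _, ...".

L: -5, T: 2

Collect each base-dimension exponent across the product:
  L: (0) − (4) − (2) + (1) − (0) = -5
  T: (1) − (0) − (-1) + (-1) − (-1) = 2
So the dimensions are [L⁻⁵ T²].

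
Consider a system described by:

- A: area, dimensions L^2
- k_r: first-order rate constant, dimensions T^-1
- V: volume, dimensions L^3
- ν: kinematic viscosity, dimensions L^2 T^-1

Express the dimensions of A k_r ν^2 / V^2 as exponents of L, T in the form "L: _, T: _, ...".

Collect each base-dimension exponent across the product:
  L: (2) + (0) − 2·(3) + 2·(2) = 0
  T: (0) + (-1) − 2·(0) + 2·(-1) = -3
So the dimensions are [T⁻³].

L: 0, T: -3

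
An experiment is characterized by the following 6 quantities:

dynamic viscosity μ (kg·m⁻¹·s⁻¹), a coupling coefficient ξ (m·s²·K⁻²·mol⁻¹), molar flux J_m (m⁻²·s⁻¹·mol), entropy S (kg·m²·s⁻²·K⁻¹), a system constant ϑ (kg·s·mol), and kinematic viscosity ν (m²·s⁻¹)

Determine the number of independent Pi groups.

1

There are 6 variables and 5 base dimensions (M, L, T, Θ, N).
The dimension matrix has rank 5.
Independent dimensionless groups: 6 − 5 = 1.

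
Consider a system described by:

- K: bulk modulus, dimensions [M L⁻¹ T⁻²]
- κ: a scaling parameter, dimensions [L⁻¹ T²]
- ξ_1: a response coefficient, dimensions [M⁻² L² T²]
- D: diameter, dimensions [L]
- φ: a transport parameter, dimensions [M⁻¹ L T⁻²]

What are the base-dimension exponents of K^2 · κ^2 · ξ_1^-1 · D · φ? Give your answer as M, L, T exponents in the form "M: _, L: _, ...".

M: 3, L: -4, T: -4

Collect each base-dimension exponent across the product:
  M: 2·(1) + 2·(0) − (-2) + (0) + (-1) = 3
  L: 2·(-1) + 2·(-1) − (2) + (1) + (1) = -4
  T: 2·(-2) + 2·(2) − (2) + (0) + (-2) = -4
So the dimensions are [M³ L⁻⁴ T⁻⁴].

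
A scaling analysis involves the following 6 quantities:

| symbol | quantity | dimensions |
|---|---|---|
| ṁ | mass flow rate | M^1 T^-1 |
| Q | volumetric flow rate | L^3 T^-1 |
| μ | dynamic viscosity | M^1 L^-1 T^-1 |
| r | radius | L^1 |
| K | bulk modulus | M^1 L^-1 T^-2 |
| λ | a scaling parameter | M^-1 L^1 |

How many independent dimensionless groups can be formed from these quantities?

3

There are 6 variables and 3 base dimensions (M, L, T).
The dimension matrix has rank 3.
Independent dimensionless groups: 6 − 3 = 3.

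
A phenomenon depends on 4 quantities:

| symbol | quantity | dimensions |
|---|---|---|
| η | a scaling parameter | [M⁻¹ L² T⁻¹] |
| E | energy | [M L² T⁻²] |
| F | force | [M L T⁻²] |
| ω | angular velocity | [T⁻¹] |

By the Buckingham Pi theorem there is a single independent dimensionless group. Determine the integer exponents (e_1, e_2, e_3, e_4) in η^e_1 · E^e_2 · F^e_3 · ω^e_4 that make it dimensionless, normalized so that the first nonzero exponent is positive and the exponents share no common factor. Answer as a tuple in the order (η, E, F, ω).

M: e_1·(-1) + e_2·(1) + e_3·(1) + e_4·(0) = 0
L: e_1·(2) + e_2·(2) + e_3·(1) + e_4·(0) = 0
T: e_1·(-1) + e_2·(-2) + e_3·(-2) + e_4·(-1) = 0
Solving this homogeneous linear system for the smallest-integer solution (first nonzero entry positive) gives (1, -3, 4, -3).

(1, -3, 4, -3)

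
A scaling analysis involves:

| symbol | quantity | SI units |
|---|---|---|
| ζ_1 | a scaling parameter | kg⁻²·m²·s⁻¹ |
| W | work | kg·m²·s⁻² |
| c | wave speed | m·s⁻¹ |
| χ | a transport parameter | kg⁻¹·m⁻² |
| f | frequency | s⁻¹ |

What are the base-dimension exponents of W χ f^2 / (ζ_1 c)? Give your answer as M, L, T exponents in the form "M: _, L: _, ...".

M: 2, L: -3, T: -2

Collect each base-dimension exponent across the product:
  M: −(-2) + (1) − (0) + (-1) + 2·(0) = 2
  L: −(2) + (2) − (1) + (-2) + 2·(0) = -3
  T: −(-1) + (-2) − (-1) + (0) + 2·(-1) = -2
So the dimensions are [M² L⁻³ T⁻²].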